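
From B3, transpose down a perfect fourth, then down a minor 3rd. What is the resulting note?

D#3

A perfect fourth down from B3 is F#3.
Down a minor third from F#3: D#3 (3 semitones down).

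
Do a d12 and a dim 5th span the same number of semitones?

No

18 semitones (diminished twelfth) vs 6 semitones (diminished fifth): not equal.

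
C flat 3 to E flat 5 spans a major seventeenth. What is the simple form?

M3

Take out 2 octaves (14 from the number): 17 − 14 = 3.
So a major seventeenth is 2 octaves plus a major third. The quality is unchanged.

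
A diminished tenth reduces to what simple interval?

diminished 3rd

Take out an octave (7 from the number): 10 − 7 = 3.
That makes a diminished tenth a compound diminished third — an octave plus a diminished third.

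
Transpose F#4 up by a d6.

Counting six letter names up from F lands on D.
Moving 7 semitones up from F#4 (the size of a diminished sixth) reaches Db5.

Db5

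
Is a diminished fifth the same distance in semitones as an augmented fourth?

Yes

A diminished fifth = 6 semitones = an augmented fourth; enharmonically equal.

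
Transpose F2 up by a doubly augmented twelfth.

Five letters up from F (plus an octave) reaches C.
A doubly augmented twelfth is 21 semitones; 21 semitones up from F2 gives C##4.

C##4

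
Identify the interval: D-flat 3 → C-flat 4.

minor seventh

D to C spans seven letter names (D-E-F-G-A-B-C) — that makes it a seventh of some quality.
At 10 semitones, Db3→Cb4 falls one short of a major seventh: minor.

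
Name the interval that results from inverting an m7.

major second

Interval numbers invert to sum to nine: 7 + 2 = 9, so a seventh inverts to a second.
Quality inverts too: minor becomes major. That makes the inversion a major second.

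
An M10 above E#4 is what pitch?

G##5

The tenth's letter: E up three letter names plus an octave → G.
Moving 16 semitones up from E#4 (the size of a major tenth) reaches G##5.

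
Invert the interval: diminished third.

Interval numbers invert to sum to nine: 3 + 6 = 9, so a third inverts to a sixth.
Quality inverts too: diminished becomes augmented. That makes the inversion an augmented sixth.

A6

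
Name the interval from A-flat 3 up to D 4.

A4

A to D spans four letter names (A-B-C-D), so the interval is some kind of fourth.
Ab3 to D4 spans 6 semitones — one semitone wider than the perfect fourth (5) — giving an augmented fourth.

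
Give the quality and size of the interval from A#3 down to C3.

Descending from A#3 to C3 is the same interval as ascending C3 to A#3.
C to A spans six letter names (C-D-E-F-G-A) — that makes it a sixth of some quality.
C3 to A#3 spans 10 semitones — one semitone wider than the major sixth (9) — giving an augmented sixth.

augmented sixth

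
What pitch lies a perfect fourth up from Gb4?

Counting four letter names up from G lands on C.
A perfect fourth is 5 semitones; 5 semitones up from Gb4 gives Cb5.

Cb5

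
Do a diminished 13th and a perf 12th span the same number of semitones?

A diminished thirteenth = 19 semitones = a perfect twelfth; enharmonically equal.

Yes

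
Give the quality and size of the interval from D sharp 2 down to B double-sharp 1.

Descending from D#2 to B##1 is the same interval as ascending B##1 to D#2.
B to D spans three letter names (B-C-D) — that makes it a third of some quality.
The major third is 4 semitones; here we have 2, two semitones narrower: diminished.

d3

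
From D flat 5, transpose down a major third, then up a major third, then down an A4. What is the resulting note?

A double-flat 4

A major third down from Db5 is Bbb4.
Bbb4 up a major third → Db5 (4 semitones).
Down an augmented fourth from Db5: Abb4 (6 semitones down).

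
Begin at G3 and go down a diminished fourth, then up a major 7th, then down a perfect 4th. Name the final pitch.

G3 down a diminished fourth → D#3 (4 semitones).
Up a major seventh from D#3: C##4 (11 semitones up).
Down a perfect fourth from C##4: G##3 (5 semitones down).

G##3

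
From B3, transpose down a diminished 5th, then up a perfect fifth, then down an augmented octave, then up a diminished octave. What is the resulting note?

Bb3

B3 down a diminished fifth → E#3 (6 semitones).
A perfect fifth up from E#3 is B#3.
B#3 down an augmented octave → B2 (13 semitones).
B2 up a diminished octave → Bb3 (11 semitones).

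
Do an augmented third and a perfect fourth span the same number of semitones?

Yes

An augmented third = 5 semitones = a perfect fourth; enharmonically equal.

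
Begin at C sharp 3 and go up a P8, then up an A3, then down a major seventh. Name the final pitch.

F double-sharp 3

C#3 up a perfect octave → C#4 (12 semitones).
C#4 up an augmented third → E##4 (5 semitones).
E##4 down a major seventh → F##3 (11 semitones).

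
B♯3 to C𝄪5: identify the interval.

B to C spans two letter names (B-C), plus an octave: a ninth.
B#3 to C##5 is 14 semitones, matching the major ninth exactly, so the quality is major.
(Equivalently, a compound major second: a major second plus an octave.)

major ninth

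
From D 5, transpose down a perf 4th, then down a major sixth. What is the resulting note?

A perfect fourth down from D5 is A4.
A4 down a major sixth → C4 (9 semitones).

C 4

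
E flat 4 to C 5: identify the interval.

E to C spans six letter names (E-F-G-A-B-C): a sixth.
Eb4 to C5 is 9 semitones, matching the major sixth exactly, so the quality is major.

major sixth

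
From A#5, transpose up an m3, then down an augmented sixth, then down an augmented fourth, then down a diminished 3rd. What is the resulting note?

A minor third up from A#5 is C#6.
C#6 down an augmented sixth → Eb5 (10 semitones).
An augmented fourth down from Eb5 is Bbb4.
Bbb4 down a diminished third → G4 (2 semitones).

G4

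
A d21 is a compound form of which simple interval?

diminished 7th

Take out 2 octaves (14 from the number): 21 − 14 = 7.
That makes a diminished twenty-first a compound diminished seventh — 2 octaves plus a diminished seventh.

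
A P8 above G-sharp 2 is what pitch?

G-sharp 3

For an octave the letter name doesn't change: still G, an octave up.
A perfect octave is 12 semitones; 12 semitones up from G#2 gives G#3.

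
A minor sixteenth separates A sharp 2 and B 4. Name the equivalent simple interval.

Take out 2 octaves (14 from the number): 16 − 14 = 2.
Quality carries through unchanged, so the simple form is a minor second.

m2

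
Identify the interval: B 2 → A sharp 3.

M7

B to A spans seven letter names (B-C-D-E-F-G-A): a seventh.
The major seventh spans 11 semitones, and B2 to A#3 is exactly 11 semitones — so this is a major seventh.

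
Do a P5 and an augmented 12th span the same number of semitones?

A perfect fifth spans 7 semitones; an augmented twelfth spans 20 semitones. They differ by 13.

No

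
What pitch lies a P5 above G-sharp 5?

D-sharp 6

Five letter names up from G: D.
A perfect fifth is 7 semitones; 7 semitones up from G#5 gives D#6.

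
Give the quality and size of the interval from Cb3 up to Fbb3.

C to F spans four letter names (C-D-E-F), so the interval is some kind of fourth.
Cb3 to Fbb3 spans 4 semitones — one semitone narrower than the perfect fourth (5) — giving a diminished fourth.

diminished 4th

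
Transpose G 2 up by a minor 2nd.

A-flat 2

Two letter names up from G: A.
A minor second is 1 semitone; 1 semitone up from G2 gives Ab2.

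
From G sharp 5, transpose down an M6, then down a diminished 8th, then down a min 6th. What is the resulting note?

D double-sharp 3

G#5 down a major sixth → B4 (9 semitones).
A diminished octave down from B4 is B#3.
B#3 down a minor sixth → D##3 (8 semitones).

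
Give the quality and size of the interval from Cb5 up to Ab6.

major 13th

C to A spans six letter names (C-D-E-F-G-A), plus an octave, so the interval is some kind of thirteenth.
Cb5 to Ab6 is 21 semitones, matching the major thirteenth exactly, so the quality is major.
(Equivalently, a compound major sixth: a major sixth plus an octave.)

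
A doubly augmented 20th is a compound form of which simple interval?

Take out 2 octaves (14 from the number): 20 − 14 = 6.
So a doubly augmented twentieth is 2 octaves plus a doubly augmented sixth. The quality is unchanged.

doubly augmented sixth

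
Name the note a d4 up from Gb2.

The fourth takes the letter from G up to C.
A diminished fourth is 4 semitones; 4 semitones up from Gb2 gives Cbb3.

Cbb3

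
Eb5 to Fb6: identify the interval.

m9

E to F spans two letter names (E-F), plus an octave: a ninth.
Eb5 to Fb6 is 13 semitones, a half step short of the major ninth (14), so this is minor.
(Equivalently, a compound minor second: a minor second plus an octave.)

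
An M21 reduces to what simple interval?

major seventh

Take out 2 octaves (14 from the number): 21 − 14 = 7.
So a major twenty-first is 2 octaves plus a major seventh. The quality is unchanged.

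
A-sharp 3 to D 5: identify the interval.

A to D spans four letter names (A-B-C-D), plus an octave, so the interval is some kind of eleventh.
The perfect eleventh is 17 semitones; here we have 16, one semitone narrower: diminished.
(Equivalently, a compound diminished fourth: a diminished fourth plus an octave.)

diminished eleventh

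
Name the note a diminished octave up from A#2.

An octave keeps the letter name A, an octave up from A.
A diminished octave spans 11 semitones, so from A#2 the target pitch is A3.

A3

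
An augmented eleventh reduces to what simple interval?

A4

Each octave removed subtracts seven from the number: 11 − 7 = 4.
So an augmented eleventh is an octave plus an augmented fourth. The quality is unchanged.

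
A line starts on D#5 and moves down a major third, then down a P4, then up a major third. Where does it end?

D#5 down a major third → B4 (4 semitones).
Down a perfect fourth from B4: F#4 (5 semitones down).
A major third up from F#4 is A#4.

A#4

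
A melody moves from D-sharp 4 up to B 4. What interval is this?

D to B spans six letter names (D-E-F-G-A-B) — that makes it a sixth of some quality.
A major sixth would be 9 semitones, but D#4 to B4 is 8 — one semitone narrower, making it a minor sixth.

minor sixth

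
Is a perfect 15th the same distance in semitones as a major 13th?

No

24 semitones (perfect fifteenth) vs 21 semitones (major thirteenth): not equal.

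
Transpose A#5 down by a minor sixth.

C##5

The sixth takes the letter from A down to C.
A minor sixth spans 8 semitones, so from A#5 the target pitch is C##5.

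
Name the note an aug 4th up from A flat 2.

D 3

Counting four letter names up from A lands on D.
An augmented fourth spans 6 semitones, so from Ab2 the target pitch is D3.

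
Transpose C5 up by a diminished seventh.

Bbb5

Seven letter names up from C: B.
Moving 9 semitones up from C5 (the size of a diminished seventh) reaches Bbb5.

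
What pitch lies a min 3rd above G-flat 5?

B-double-flat 5

The third takes the letter from G up to B.
A minor third spans 3 semitones, so from Gb5 the target pitch is Bbb5.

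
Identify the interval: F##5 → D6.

d6

F to D spans six letter names (F-G-A-B-C-D), so the interval is some kind of sixth.
The major sixth is 9 semitones; here we have 7, two semitones narrower: diminished.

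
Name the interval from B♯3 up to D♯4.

minor 3rd

B to D spans three letter names (B-C-D): a third.
B#3 to D#4 is 3 semitones, a half step short of the major third (4), so this is minor.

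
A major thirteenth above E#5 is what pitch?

C##7

The thirteenth's letter: E up six letter names plus an octave → C.
A major thirteenth is 21 semitones; 21 semitones up from E#5 gives C##7.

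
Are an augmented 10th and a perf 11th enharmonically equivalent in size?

An augmented tenth = 17 semitones = a perfect eleventh; enharmonically equal.

Yes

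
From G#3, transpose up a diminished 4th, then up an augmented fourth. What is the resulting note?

Up a diminished fourth from G#3: C4 (4 semitones up).
Up an augmented fourth from C4: F#4 (6 semitones up).

F#4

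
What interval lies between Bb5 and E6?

B to E spans four letter names (B-C-D-E) — that makes it a fourth of some quality.
Bb5 to E6 spans 6 semitones — one semitone wider than the perfect fourth (5) — giving an augmented fourth.

A4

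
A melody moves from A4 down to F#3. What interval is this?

minor tenth

Descending from A4 to F#3 is the same interval as ascending F#3 to A4.
F to A spans three letter names (F-G-A), plus an octave: a tenth.
A major tenth would be 16 semitones, but F#3 to A4 is 15 — one semitone narrower, making it a minor tenth.
(Equivalently, a compound minor third: a minor third plus an octave.)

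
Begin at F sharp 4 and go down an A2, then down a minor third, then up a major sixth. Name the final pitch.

Down an augmented second from F#4: Eb4 (3 semitones down).
Eb4 down a minor third → C4 (3 semitones).
C4 up a major sixth → A4 (9 semitones).

A 4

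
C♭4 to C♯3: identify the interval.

doubly diminished octave

Descending from Cb4 to C#3 is the same interval as ascending C#3 to Cb4.
C to C is the same letter name, plus an octave: an octave.
A perfect octave would be 12 semitones; C#3 to Cb4 is 10, two semitones narrower, so the interval is doubly diminished.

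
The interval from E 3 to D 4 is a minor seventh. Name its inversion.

Interval numbers invert to sum to nine: 7 + 2 = 9, so a seventh inverts to a second.
The quality also flips — minor becomes major — giving a major second.

major 2nd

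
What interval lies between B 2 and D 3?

B to D spans three letter names (B-C-D): a third.
B2 to D3 is 3 semitones, a half step short of the major third (4), so this is minor.

m3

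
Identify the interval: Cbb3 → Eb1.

Descending from Cbb3 to Eb1 is the same interval as ascending Eb1 to Cbb3.
E to C spans six letter names (E-F-G-A-B-C), plus an octave — that makes it a thirteenth of some quality.
The major thirteenth is 21 semitones; here we have 19, two semitones narrower: diminished.
(Equivalently, a compound diminished sixth: a diminished sixth plus an octave.)

diminished thirteenth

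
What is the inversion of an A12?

diminished 4th

First reduce the compound augmented twelfth to its simple form, an augmented fifth.
Interval numbers invert to sum to nine: 5 + 4 = 9, so a fifth inverts to a fourth.
The quality also flips — augmented becomes diminished — giving a diminished fourth.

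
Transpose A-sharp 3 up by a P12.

Counting five letter names plus an octave up from A lands on E.
Moving 19 semitones up from A#3 (the size of a perfect twelfth) reaches E#5.

E-sharp 5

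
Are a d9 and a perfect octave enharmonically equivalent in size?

A diminished ninth spans 12 semitones, and a perfect octave also spans 12 semitones — they're enharmonic.

Yes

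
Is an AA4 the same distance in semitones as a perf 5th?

A doubly augmented fourth = 7 semitones = a perfect fifth; enharmonically equal.

Yes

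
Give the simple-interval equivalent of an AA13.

doubly augmented 6th

Take out an octave (7 from the number): 13 − 7 = 6.
Quality carries through unchanged, so the simple form is a doubly augmented sixth.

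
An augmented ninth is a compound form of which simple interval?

Subtracting seven from the interval number removes an octave: 9 − 7 = 2.
So an augmented ninth is an octave plus an augmented second. The quality is unchanged.

augmented second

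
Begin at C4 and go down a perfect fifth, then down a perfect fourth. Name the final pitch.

A perfect fifth down from C4 is F3.
Down a perfect fourth from F3: C3 (5 semitones down).

C3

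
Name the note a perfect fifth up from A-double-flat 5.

E-double-flat 6

The fifth takes the letter from A up to E.
A perfect fifth is 7 semitones; 7 semitones up from Abb5 gives Ebb6.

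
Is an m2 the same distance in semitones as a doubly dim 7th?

No

A minor second spans 1 semitone; a doubly diminished seventh spans 8 semitones. They differ by 7.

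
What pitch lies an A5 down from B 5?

The fifth takes the letter from B down to E.
An augmented fifth spans 8 semitones, so from B5 the target pitch is Eb5.

E flat 5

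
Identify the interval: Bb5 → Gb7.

minor 13th

B to G spans six letter names (B-C-D-E-F-G), plus an octave — that makes it a thirteenth of some quality.
Bb5 to Gb7 is 20 semitones, a half step short of the major thirteenth (21), so this is minor.
(Equivalently, a compound minor sixth: a minor sixth plus an octave.)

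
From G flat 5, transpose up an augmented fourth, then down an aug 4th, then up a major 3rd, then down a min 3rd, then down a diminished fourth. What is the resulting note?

D sharp 5

Gb5 up an augmented fourth → C6 (6 semitones).
C6 down an augmented fourth → Gb5 (6 semitones).
Gb5 up a major third → Bb5 (4 semitones).
Down a minor third from Bb5: G5 (3 semitones down).
A diminished fourth down from G5 is D#5.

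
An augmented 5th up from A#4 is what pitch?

E##5

The fifth takes the letter from A up to E.
An augmented fifth spans 8 semitones, so from A#4 the target pitch is E##5.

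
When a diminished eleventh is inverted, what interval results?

augmented fifth

First reduce the compound diminished eleventh to its simple form, a diminished fourth.
Interval numbers invert to sum to nine: 4 + 5 = 9, so a fourth inverts to a fifth.
Quality inverts too: diminished becomes augmented. That makes the inversion an augmented fifth.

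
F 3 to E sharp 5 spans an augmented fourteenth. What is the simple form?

augmented seventh

Subtracting seven from the interval number removes an octave: 14 − 7 = 7.
Quality carries through unchanged, so the simple form is an augmented seventh.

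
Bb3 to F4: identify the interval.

perfect fifth

B to F spans five letter names (B-C-D-E-F) — that makes it a fifth of some quality.
Counting semitones, Bb3→F4 is 7, which is the perfect fifth.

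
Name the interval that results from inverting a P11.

perfect 5th

First reduce the compound perfect eleventh to its simple form, a perfect fourth.
The rule of nine gives the new number: 9 − 4 = 5, so a fourth becomes a fifth.
Quality inverts too: perfect stays perfect. That makes the inversion a perfect fifth.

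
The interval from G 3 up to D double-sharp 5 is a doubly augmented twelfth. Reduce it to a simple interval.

Subtracting seven from the interval number removes an octave: 12 − 7 = 5.
Quality carries through unchanged, so the simple form is a doubly augmented fifth.

doubly augmented 5th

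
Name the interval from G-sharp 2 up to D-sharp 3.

perfect 5th

G to D spans five letter names (G-A-B-C-D) — that makes it a fifth of some quality.
The perfect fifth spans 7 semitones, and G#2 to D#3 is exactly 7 semitones — so this is a perfect fifth.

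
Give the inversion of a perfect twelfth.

First reduce the compound perfect twelfth to its simple form, a perfect fifth.
Inverted interval numbers add to nine, so a fifth pairs with a fourth (5 + 4 = 9).
The quality also flips — perfect stays perfect — giving a perfect fourth.

P4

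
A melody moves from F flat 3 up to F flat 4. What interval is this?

perfect octave

F to F is the same letter name, plus an octave: an octave.
Counting semitones, Fb3→Fb4 is 12, which is the perfect octave.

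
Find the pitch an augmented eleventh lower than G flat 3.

Four letters down from G (plus an octave) reaches D.
Moving 18 semitones down from Gb3 (the size of an augmented eleventh) reaches Dbb2.

D double-flat 2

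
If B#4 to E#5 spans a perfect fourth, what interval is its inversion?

perfect 5th

Interval numbers invert to sum to nine: 4 + 5 = 9, so a fourth inverts to a fifth.
The quality also flips — perfect stays perfect — giving a perfect fifth.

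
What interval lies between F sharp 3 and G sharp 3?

major 2nd

F to G spans two letter names (F-G) — that makes it a second of some quality.
Counting semitones, F#3→G#3 is 2, which is the major second.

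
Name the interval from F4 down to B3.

Descending from F4 to B3 is the same interval as ascending B3 to F4.
B to F spans five letter names (B-C-D-E-F) — that makes it a fifth of some quality.
The perfect fifth is 7 semitones; here we have 6, one semitone narrower: diminished.

diminished fifth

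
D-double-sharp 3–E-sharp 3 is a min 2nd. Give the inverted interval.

Inverted interval numbers add to nine, so a second pairs with a seventh (2 + 7 = 9).
Quality inverts too: minor becomes major. That makes the inversion a major seventh.

major seventh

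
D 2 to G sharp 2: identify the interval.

D to G spans four letter names (D-E-F-G) — that makes it a fourth of some quality.
D2 to G#2 spans 6 semitones — one semitone wider than the perfect fourth (5) — giving an augmented fourth.

A4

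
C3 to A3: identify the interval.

C to A spans six letter names (C-D-E-F-G-A): a sixth.
Counting semitones, C3→A3 is 9, which is the major sixth.

M6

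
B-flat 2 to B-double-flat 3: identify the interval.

B to B is the same letter name, plus an octave — that makes it an octave of some quality.
The perfect octave is 12 semitones; here we have 11, one semitone narrower: diminished.

diminished 8th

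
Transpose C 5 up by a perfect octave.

C 6

For an octave the letter name doesn't change: still C, an octave up.
A perfect octave spans 12 semitones, so from C5 the target pitch is C6.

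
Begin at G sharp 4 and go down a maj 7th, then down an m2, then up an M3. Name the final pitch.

B sharp 3

Down a major seventh from G#4: A3 (11 semitones down).
A minor second down from A3 is G#3.
A major third up from G#3 is B#3.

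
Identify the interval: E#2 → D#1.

Descending from E#2 to D#1 is the same interval as ascending D#1 to E#2.
D to E spans two letter names (D-E), plus an octave: a ninth.
Counting semitones, D#1→E#2 is 14, which is the major ninth.
(Equivalently, a compound major second: a major second plus an octave.)

major ninth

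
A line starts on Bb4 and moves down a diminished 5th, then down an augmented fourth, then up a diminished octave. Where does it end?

Bbb4

Bb4 down a diminished fifth → E4 (6 semitones).
E4 down an augmented fourth → Bb3 (6 semitones).
Bb3 up a diminished octave → Bbb4 (11 semitones).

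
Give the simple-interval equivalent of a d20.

d6

Subtracting seven from the interval number removes an octave: 20 − 14 = 6.
So a diminished twentieth is 2 octaves plus a diminished sixth. The quality is unchanged.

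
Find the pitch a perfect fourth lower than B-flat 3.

Counting four letter names down from B lands on F.
A perfect fourth spans 5 semitones, so from Bb3 the target pitch is F3.

F 3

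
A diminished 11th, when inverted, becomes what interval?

A5

First reduce the compound diminished eleventh to its simple form, a diminished fourth.
Interval numbers invert to sum to nine: 4 + 5 = 9, so a fourth inverts to a fifth.
The quality also flips — diminished becomes augmented — giving an augmented fifth.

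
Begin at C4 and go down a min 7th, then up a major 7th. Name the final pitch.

C#4

A minor seventh down from C4 is D3.
A major seventh up from D3 is C#4.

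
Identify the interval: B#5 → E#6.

B to E spans four letter names (B-C-D-E), so the interval is some kind of fourth.
Counting semitones, B#5→E#6 is 5, which is the perfect fourth.

perfect fourth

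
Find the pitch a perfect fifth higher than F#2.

The fifth takes the letter from F up to C.
A perfect fifth spans 7 semitones, so from F#2 the target pitch is C#3.

C#3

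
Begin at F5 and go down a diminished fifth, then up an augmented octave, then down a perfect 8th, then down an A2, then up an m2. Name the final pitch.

Bb4

F5 down a diminished fifth → B4 (6 semitones).
An augmented octave up from B4 is B#5.
A perfect octave down from B#5 is B#4.
An augmented second down from B#4 is A4.
A4 up a minor second → Bb4 (1 semitone).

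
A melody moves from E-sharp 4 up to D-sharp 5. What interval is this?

minor 7th

E to D spans seven letter names (E-F-G-A-B-C-D), so the interval is some kind of seventh.
At 10 semitones, E#4→D#5 falls one short of a major seventh: minor.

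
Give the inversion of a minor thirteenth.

M3

First reduce the compound minor thirteenth to its simple form, a minor sixth.
The rule of nine gives the new number: 9 − 6 = 3, so a sixth becomes a third.
The quality also flips — minor becomes major — giving a major third.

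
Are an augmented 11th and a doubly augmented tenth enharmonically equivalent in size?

An augmented eleventh = 18 semitones = a doubly augmented tenth; enharmonically equal.

Yes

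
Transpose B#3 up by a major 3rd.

D##4

Counting three letter names up from B lands on D.
Moving 4 semitones up from B#3 (the size of a major third) reaches D##4.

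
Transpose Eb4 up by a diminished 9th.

Counting two letter names plus an octave up from E lands on F.
A diminished ninth is 12 semitones; 12 semitones up from Eb4 gives Fbb5.

Fbb5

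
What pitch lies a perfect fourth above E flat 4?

Counting four letter names up from E lands on A.
A perfect fourth spans 5 semitones, so from Eb4 the target pitch is Ab4.

A flat 4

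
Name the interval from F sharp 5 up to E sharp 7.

major fourteenth

F to E spans seven letter names (F-G-A-B-C-D-E), plus an octave — that makes it a fourteenth of some quality.
F#5 to E#7 is 23 semitones, matching the major fourteenth exactly, so the quality is major.
(Equivalently, a compound major seventh: a major seventh plus an octave.)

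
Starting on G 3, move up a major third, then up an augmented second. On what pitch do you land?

A major third up from G3 is B3.
Up an augmented second from B3: C##4 (3 semitones up).

C double-sharp 4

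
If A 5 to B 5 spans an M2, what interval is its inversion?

Inverted interval numbers add to nine, so a second pairs with a seventh (2 + 7 = 9).
And major becomes minor under inversion, so we get a minor seventh.

minor 7th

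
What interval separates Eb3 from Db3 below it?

Descending from Eb3 to Db3 is the same interval as ascending Db3 to Eb3.
D to E spans two letter names (D-E), so the interval is some kind of second.
Counting semitones, Db3→Eb3 is 2, which is the major second.

major 2nd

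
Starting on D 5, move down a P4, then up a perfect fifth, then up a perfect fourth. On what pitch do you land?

Down a perfect fourth from D5: A4 (5 semitones down).
A perfect fifth up from A4 is E5.
Up a perfect fourth from E5: A5 (5 semitones up).

A 5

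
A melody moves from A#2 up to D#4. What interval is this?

P11

A to D spans four letter names (A-B-C-D), plus an octave — that makes it an eleventh of some quality.
The perfect eleventh spans 17 semitones, and A#2 to D#4 is exactly 17 semitones — so this is a perfect eleventh.
(Equivalently, a compound perfect fourth: a perfect fourth plus an octave.)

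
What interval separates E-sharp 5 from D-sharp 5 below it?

major 2nd

Descending from E#5 to D#5 is the same interval as ascending D#5 to E#5.
D to E spans two letter names (D-E) — that makes it a second of some quality.
D#5 to E#5 is 2 semitones, matching the major second exactly, so the quality is major.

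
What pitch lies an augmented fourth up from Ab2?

D3

Counting four letter names up from A lands on D.
An augmented fourth is 6 semitones; 6 semitones up from Ab2 gives D3.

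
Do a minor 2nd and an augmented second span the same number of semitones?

1 semitone (minor second) vs 3 semitones (augmented second): not equal.

No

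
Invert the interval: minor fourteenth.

M2

First reduce the compound minor fourteenth to its simple form, a minor seventh.
Interval numbers invert to sum to nine: 7 + 2 = 9, so a seventh inverts to a second.
And minor becomes major under inversion, so we get a major second.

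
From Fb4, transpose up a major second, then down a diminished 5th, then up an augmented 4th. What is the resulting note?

F#4

Up a major second from Fb4: Gb4 (2 semitones up).
Down a diminished fifth from Gb4: C4 (6 semitones down).
An augmented fourth up from C4 is F#4.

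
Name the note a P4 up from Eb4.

Counting four letter names up from E lands on A.
A perfect fourth is 5 semitones; 5 semitones up from Eb4 gives Ab4.

Ab4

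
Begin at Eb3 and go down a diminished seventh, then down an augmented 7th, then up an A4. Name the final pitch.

A diminished seventh down from Eb3 is F#2.
F#2 down an augmented seventh → Gb1 (12 semitones).
An augmented fourth up from Gb1 is C2.

C2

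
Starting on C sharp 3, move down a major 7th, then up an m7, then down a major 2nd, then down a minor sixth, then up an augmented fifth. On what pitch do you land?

Down a major seventh from C#3: D2 (11 semitones down).
A minor seventh up from D2 is C3.
C3 down a major second → Bb2 (2 semitones).
Bb2 down a minor sixth → D2 (8 semitones).
Up an augmented fifth from D2: A#2 (8 semitones up).

A sharp 2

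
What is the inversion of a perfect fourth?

Inverted interval numbers add to nine, so a fourth pairs with a fifth (4 + 5 = 9).
And perfect stays perfect under inversion, so we get a perfect fifth.

perfect 5th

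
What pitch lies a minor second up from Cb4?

The second takes the letter from C up to D.
Moving 1 semitone up from Cb4 (the size of a minor second) reaches Dbb4.

Dbb4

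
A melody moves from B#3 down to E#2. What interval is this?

Descending from B#3 to E#2 is the same interval as ascending E#2 to B#3.
E to B spans five letter names (E-F-G-A-B), plus an octave, so the interval is some kind of twelfth.
E#2 to B#3 is 19 semitones, matching the perfect twelfth exactly, so the quality is perfect.
(Equivalently, a compound perfect fifth: a perfect fifth plus an octave.)

perfect twelfth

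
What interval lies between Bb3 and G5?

major thirteenth

B to G spans six letter names (B-C-D-E-F-G), plus an octave — that makes it a thirteenth of some quality.
The major thirteenth spans 21 semitones, and Bb3 to G5 is exactly 21 semitones — so this is a major thirteenth.
(Equivalently, a compound major sixth: a major sixth plus an octave.)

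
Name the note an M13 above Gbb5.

Ebb7

Six letters up from G (plus an octave) reaches E.
A major thirteenth is 21 semitones; 21 semitones up from Gbb5 gives Ebb7.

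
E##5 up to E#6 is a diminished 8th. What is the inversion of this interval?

Interval numbers invert to sum to nine: 8 + 1 = 9, so an octave inverts to a unison.
The quality also flips — diminished becomes augmented — giving an augmented unison.

augmented 1st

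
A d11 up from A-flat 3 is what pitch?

The eleventh's letter: A up four letter names plus an octave → D.
A diminished eleventh is 16 semitones; 16 semitones up from Ab3 gives Dbb5.

D-double-flat 5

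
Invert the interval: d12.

First reduce the compound diminished twelfth to its simple form, a diminished fifth.
Inverted interval numbers add to nine, so a fifth pairs with a fourth (5 + 4 = 9).
Quality inverts too: diminished becomes augmented. That makes the inversion an augmented fourth.

augmented fourth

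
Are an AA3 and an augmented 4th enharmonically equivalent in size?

Both span 6 semitones: a doubly augmented third and an augmented fourth are the same chromatic distance.

Yes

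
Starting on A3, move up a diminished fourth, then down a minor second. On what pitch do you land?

C4

A diminished fourth up from A3 is Db4.
Db4 down a minor second → C4 (1 semitone).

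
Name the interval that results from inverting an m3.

major 6th

Inverted interval numbers add to nine, so a third pairs with a sixth (3 + 6 = 9).
And minor becomes major under inversion, so we get a major sixth.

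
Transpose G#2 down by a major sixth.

The sixth takes the letter from G down to B.
A major sixth spans 9 semitones, so from G#2 the target pitch is B1.

B1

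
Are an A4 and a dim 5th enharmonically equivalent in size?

An augmented fourth = 6 semitones = a diminished fifth; enharmonically equal.

Yes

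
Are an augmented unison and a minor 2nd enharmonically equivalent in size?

Both span 1 semitone: an augmented unison and a minor second are the same chromatic distance.

Yes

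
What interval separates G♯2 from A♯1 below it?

Descending from G#2 to A#1 is the same interval as ascending A#1 to G#2.
A to G spans seven letter names (A-B-C-D-E-F-G): a seventh.
At 10 semitones, A#1→G#2 falls one short of a major seventh: minor.

minor 7th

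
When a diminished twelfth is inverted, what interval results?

augmented fourth

First reduce the compound diminished twelfth to its simple form, a diminished fifth.
Interval numbers invert to sum to nine: 5 + 4 = 9, so a fifth inverts to a fourth.
The quality also flips — diminished becomes augmented — giving an augmented fourth.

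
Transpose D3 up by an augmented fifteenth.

For a fifteenth the letter name doesn't change: still D, two octaves up.
An augmented fifteenth spans 25 semitones, so from D3 the target pitch is D#5.

D#5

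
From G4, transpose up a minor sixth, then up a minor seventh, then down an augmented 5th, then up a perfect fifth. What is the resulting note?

G4 up a minor sixth → Eb5 (8 semitones).
Up a minor seventh from Eb5: Db6 (10 semitones up).
An augmented fifth down from Db6 is Gbb5.
A perfect fifth up from Gbb5 is Dbb6.

Dbb6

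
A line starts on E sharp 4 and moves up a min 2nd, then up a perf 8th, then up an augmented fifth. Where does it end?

Up a minor second from E#4: F#4 (1 semitone up).
F#4 up a perfect octave → F#5 (12 semitones).
Up an augmented fifth from F#5: C##6 (8 semitones up).

C double-sharp 6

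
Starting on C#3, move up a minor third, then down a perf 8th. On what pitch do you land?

E2

Up a minor third from C#3: E3 (3 semitones up).
A perfect octave down from E3 is E2.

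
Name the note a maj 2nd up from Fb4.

Gb4

Two letter names up from F: G.
A major second spans 2 semitones, so from Fb4 the target pitch is Gb4.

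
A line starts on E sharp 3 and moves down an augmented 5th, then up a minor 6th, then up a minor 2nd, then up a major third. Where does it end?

B flat 3

E#3 down an augmented fifth → A2 (8 semitones).
A2 up a minor sixth → F3 (8 semitones).
F3 up a minor second → Gb3 (1 semitone).
Gb3 up a major third → Bb3 (4 semitones).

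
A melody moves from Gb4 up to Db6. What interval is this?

G to D spans five letter names (G-A-B-C-D), plus an octave — that makes it a twelfth of some quality.
Gb4 to Db6 is 19 semitones, matching the perfect twelfth exactly, so the quality is perfect.
(Equivalently, a compound perfect fifth: a perfect fifth plus an octave.)

perfect twelfth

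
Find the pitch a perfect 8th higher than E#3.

For an octave the letter name doesn't change: still E, an octave up.
Moving 12 semitones up from E#3 (the size of a perfect octave) reaches E#4.

E#4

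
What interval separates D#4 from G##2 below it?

diminished twelfth

Descending from D#4 to G##2 is the same interval as ascending G##2 to D#4.
G to D spans five letter names (G-A-B-C-D), plus an octave — that makes it a twelfth of some quality.
A perfect twelfth would be 19 semitones; G##2 to D#4 is 18, one semitone narrower, so the interval is diminished.
(Equivalently, a compound diminished fifth: a diminished fifth plus an octave.)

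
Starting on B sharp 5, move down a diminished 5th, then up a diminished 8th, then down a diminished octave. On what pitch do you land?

E double-sharp 5

Down a diminished fifth from B#5: E##5 (6 semitones down).
E##5 up a diminished octave → E#6 (11 semitones).
E#6 down a diminished octave → E##5 (11 semitones).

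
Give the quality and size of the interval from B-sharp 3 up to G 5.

B to G spans six letter names (B-C-D-E-F-G), plus an octave: a thirteenth.
B#3 to G5 spans 19 semitones — two semitones narrower than the major thirteenth (21) — giving a diminished thirteenth.
(Equivalently, a compound diminished sixth: a diminished sixth plus an octave.)

d13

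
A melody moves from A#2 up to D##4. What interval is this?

augmented 11th

A to D spans four letter names (A-B-C-D), plus an octave — that makes it an eleventh of some quality.
A perfect eleventh would be 17 semitones; A#2 to D##4 is 18, one semitone wider, so the interval is augmented.
(Equivalently, a compound augmented fourth: an augmented fourth plus an octave.)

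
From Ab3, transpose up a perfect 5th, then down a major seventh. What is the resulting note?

Up a perfect fifth from Ab3: Eb4 (7 semitones up).
A major seventh down from Eb4 is Fb3.

Fb3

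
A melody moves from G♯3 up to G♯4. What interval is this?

G to G is the same letter name, plus an octave — that makes it an octave of some quality.
Counting semitones, G#3→G#4 is 12, which is the perfect octave.

perfect 8th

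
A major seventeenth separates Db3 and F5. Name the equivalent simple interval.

Each octave removed subtracts seven from the number: 17 − 14 = 3.
Quality carries through unchanged, so the simple form is a major third.

M3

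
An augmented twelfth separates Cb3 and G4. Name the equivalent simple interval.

A5

Each octave removed subtracts seven from the number: 12 − 7 = 5.
That makes an augmented twelfth a compound augmented fifth — an octave plus an augmented fifth.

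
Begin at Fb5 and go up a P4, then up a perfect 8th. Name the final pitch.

Up a perfect fourth from Fb5: Bbb5 (5 semitones up).
Up a perfect octave from Bbb5: Bbb6 (12 semitones up).

Bbb6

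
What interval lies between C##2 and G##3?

C to G spans five letter names (C-D-E-F-G), plus an octave: a twelfth.
C##2 to G##3 is 19 semitones, matching the perfect twelfth exactly, so the quality is perfect.
(Equivalently, a compound perfect fifth: a perfect fifth plus an octave.)

perfect 12th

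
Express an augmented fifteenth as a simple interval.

augmented octave

Subtracting seven from the interval number removes an octave: 15 − 7 = 8.
So an augmented fifteenth is an octave plus an augmented octave. The quality is unchanged.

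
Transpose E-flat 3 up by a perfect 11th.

Counting four letter names plus an octave up from E lands on A.
A perfect eleventh spans 17 semitones, so from Eb3 the target pitch is Ab4.

A-flat 4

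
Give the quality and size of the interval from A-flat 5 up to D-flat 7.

A to D spans four letter names (A-B-C-D), plus an octave — that makes it an eleventh of some quality.
The perfect eleventh spans 17 semitones, and Ab5 to Db7 is exactly 17 semitones — so this is a perfect eleventh.
(Equivalently, a compound perfect fourth: a perfect fourth plus an octave.)

P11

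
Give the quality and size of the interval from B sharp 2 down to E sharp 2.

perfect fifth

Descending from B#2 to E#2 is the same interval as ascending E#2 to B#2.
E to B spans five letter names (E-F-G-A-B), so the interval is some kind of fifth.
E#2 to B#2 is 7 semitones, matching the perfect fifth exactly, so the quality is perfect.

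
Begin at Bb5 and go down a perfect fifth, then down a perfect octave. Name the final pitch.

Down a perfect fifth from Bb5: Eb5 (7 semitones down).
A perfect octave down from Eb5 is Eb4.

Eb4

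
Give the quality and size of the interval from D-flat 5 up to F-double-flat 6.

diminished 10th

D to F spans three letter names (D-E-F), plus an octave: a tenth.
Db5 to Fbb6 spans 14 semitones — two semitones narrower than the major tenth (16) — giving a diminished tenth.
(Equivalently, a compound diminished third: a diminished third plus an octave.)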